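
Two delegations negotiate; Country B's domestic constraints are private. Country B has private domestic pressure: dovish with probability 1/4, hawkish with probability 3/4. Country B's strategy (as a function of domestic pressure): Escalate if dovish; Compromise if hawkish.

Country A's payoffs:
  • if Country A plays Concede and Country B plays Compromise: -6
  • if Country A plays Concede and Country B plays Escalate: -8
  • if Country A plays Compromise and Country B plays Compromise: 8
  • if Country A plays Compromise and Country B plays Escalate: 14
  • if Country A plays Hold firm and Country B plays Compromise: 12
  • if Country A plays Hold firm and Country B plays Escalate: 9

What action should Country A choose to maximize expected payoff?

Hold firm

E[Concede] = 1/4·(-8) + 3/4·(-6) = -13/2
E[Compromise] = 1/4·(14) + 3/4·(8) = 19/2
E[Hold firm] = 1/4·(9) + 3/4·(12) = 45/4
Best response: Hold firm (45/4 is the largest).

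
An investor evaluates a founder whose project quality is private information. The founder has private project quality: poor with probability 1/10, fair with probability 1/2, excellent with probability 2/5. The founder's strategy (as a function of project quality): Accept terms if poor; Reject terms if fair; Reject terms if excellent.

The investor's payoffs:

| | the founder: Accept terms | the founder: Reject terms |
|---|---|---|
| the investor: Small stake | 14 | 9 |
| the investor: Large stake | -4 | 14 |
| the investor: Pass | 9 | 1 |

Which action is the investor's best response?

Compute the investor's expected payoff for each action, taking the expectation over the founder's type.
E[Small stake] = 1/10·(14) + 1/2·(9) + 2/5·(9) = 19/2
E[Large stake] = 1/10·(-4) + 1/2·(14) + 2/5·(14) = 61/5
E[Pass] = 1/10·(9) + 1/2·(1) + 2/5·(1) = 9/5
Best response: Large stake (61/5 is the largest).

Large stake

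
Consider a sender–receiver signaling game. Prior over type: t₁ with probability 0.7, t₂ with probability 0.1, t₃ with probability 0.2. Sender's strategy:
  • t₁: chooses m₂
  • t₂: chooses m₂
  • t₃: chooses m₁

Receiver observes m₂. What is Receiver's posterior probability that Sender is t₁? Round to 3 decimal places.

P(m₂) = 0.7·1 + 0.1·1 + 0.2·0 = 0.8
P(t₁ | m₂) = (0.7·1) / 0.8 = 0.7 / 0.8 = 0.875

0.875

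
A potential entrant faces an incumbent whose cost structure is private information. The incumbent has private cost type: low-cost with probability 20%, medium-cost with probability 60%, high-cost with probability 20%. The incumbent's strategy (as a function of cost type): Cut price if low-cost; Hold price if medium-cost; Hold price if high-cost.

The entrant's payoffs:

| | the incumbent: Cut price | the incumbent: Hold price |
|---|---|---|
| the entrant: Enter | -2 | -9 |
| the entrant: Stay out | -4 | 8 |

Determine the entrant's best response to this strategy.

E[Enter] = 0.2·(-2) + 0.6·(-9) + 0.2·(-9) = -7.6
E[Stay out] = 0.2·(-4) + 0.6·(8) + 0.2·(8) = 5.6
Best response: Stay out (5.6 is the largest).

Stay out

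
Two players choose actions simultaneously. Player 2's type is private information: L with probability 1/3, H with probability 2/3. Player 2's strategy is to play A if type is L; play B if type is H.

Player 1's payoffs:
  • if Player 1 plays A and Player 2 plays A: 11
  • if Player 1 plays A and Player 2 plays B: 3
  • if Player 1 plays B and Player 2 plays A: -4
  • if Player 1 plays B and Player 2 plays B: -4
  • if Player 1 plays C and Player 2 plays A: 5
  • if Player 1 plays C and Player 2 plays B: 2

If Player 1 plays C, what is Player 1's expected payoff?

E[C] = 1/3·5 + 2/3·2 = 5/3 + 4/3 = 3

3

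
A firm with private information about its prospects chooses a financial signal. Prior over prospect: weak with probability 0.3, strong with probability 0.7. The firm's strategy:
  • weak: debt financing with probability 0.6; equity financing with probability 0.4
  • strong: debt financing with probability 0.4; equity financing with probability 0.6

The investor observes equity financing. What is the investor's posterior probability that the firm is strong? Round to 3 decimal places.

Apply Bayes' rule using the sender's strategy as the likelihood.
P(equity financing) = 0.3·0.4 + 0.7·0.6 = 0.54
P(strong | equity financing) = (0.7·0.6) / 0.54 = 0.42 / 0.54 = 0.777778

0.778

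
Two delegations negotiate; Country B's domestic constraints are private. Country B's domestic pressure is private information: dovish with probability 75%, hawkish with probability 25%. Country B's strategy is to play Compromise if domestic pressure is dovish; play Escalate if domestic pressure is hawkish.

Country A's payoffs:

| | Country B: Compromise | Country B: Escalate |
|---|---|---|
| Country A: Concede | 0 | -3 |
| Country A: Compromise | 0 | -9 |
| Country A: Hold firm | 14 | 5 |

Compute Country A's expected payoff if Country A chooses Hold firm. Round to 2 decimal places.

Take the expectation over Country B's domestic pressure, weighting each type's action by its prior probability.
E[Hold firm] = 0.75·14 + 0.25·5 = 10.5 + 1.25 = 11.75

11.75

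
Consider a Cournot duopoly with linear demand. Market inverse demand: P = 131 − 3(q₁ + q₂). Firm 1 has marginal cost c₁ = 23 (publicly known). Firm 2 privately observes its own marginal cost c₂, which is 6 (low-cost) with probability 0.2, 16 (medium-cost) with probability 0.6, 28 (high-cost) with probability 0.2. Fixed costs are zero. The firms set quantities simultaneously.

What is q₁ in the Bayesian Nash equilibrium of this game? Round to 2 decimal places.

11.27

Each type of Firm 2 best-responds to q₁; Firm 1 best-responds to the expected q₂ over Firm 2's types.
Firm 2 with cost c maximizes (131 − 3(q₁+q₂) − c)·q₂, giving q₂(c) = (131 − c − 3q₁)/6.
E[c₂] = 0.2·6 + 0.6·16 + 0.2·28 = 16.4
Firm 1's FOC against E[q₂] yields q₁ = (131 − 2·23 + E[c₂])/9 = (131 − 46 + 16.4)/9 = 11.2667.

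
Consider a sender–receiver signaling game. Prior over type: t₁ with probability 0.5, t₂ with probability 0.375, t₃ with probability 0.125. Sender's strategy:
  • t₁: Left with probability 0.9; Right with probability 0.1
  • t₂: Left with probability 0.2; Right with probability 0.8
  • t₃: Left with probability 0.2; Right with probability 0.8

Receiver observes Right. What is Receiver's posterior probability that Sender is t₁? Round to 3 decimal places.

0.111

P(Right) = 0.5·0.1 + 0.375·0.8 + 0.125·0.8 = 0.45
P(t₁ | Right) = (0.5·0.1) / 0.45 = 0.05 / 0.45 = 0.111111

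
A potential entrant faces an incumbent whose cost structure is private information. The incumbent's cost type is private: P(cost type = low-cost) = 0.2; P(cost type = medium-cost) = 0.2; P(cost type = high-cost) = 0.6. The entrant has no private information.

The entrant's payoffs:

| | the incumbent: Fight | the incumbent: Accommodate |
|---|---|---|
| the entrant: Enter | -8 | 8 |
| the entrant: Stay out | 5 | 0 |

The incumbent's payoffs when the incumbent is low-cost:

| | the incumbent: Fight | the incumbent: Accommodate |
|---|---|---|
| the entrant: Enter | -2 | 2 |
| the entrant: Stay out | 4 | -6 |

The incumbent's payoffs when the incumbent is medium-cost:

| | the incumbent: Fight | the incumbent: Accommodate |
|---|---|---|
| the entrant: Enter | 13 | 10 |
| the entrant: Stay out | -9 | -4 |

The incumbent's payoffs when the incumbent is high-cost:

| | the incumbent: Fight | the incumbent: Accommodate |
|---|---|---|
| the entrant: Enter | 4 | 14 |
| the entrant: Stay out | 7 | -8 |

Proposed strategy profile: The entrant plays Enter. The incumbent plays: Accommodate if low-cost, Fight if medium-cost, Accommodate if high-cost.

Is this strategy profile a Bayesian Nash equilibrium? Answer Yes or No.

Yes

The entrant plays Enter: E[Enter] = 0.2·(8) + 0.2·(-8) + 0.6·(8) = 4.8; E[Stay out] = 1. Best-responding. ✓
The incumbent (cost type low-cost), facing Enter: Fight gives -2, Accommodate gives 2. Proposed Accommodate is best. ✓
The incumbent (cost type medium-cost), facing Enter: Fight gives 13, Accommodate gives 10. Proposed Fight is best. ✓
The incumbent (cost type high-cost), facing Enter: Fight gives 4, Accommodate gives 14. Proposed Accommodate is best. ✓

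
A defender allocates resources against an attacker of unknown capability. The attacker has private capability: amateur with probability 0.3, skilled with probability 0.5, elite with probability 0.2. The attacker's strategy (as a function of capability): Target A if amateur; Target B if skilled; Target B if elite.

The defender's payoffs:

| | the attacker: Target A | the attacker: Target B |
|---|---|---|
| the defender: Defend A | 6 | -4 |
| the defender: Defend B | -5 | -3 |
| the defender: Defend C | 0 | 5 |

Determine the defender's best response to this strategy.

E[Defend A] = 0.3·(6) + 0.5·(-4) + 0.2·(-4) = -1
E[Defend B] = 0.3·(-5) + 0.5·(-3) + 0.2·(-3) = -3.6
E[Defend C] = 0.3·(0) + 0.5·(5) + 0.2·(5) = 3.5
Best response: Defend C (3.5 is the largest).

Defend C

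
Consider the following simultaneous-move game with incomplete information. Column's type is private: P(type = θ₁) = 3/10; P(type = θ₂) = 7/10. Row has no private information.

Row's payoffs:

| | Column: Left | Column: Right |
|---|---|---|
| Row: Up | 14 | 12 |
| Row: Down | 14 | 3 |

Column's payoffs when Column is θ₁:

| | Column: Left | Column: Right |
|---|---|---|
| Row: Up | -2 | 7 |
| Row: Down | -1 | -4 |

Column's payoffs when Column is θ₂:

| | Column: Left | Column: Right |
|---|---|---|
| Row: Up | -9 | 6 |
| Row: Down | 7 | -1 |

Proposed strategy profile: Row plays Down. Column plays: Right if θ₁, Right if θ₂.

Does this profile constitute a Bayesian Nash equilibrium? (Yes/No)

A profile is a BNE iff every type of every player is best-responding given beliefs about the other side.
Row plays Down: E[Down] = 3/10·(3) + 7/10·(3) = 3; E[Up] = 12. Not best-responding. ✗
Column (type θ₁), facing Down: Left gives -1, Right gives -4. Proposed Right is not best — profitable deviation exists. ✗
Column (type θ₂), facing Down: Left gives 7, Right gives -1. Proposed Right is not best — profitable deviation exists. ✗

No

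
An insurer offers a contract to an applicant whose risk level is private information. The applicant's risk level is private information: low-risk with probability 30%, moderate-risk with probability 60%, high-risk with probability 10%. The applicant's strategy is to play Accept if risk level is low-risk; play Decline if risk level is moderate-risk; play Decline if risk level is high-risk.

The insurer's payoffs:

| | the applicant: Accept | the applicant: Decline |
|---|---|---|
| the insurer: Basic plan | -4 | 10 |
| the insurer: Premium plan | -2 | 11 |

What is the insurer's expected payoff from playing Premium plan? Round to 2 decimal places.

7.10

Take the expectation over the applicant's risk level, weighting each type's action by its prior probability.
E[Premium plan] = 0.3·(-2) + 0.6·11 + 0.1·11 = (-0.6) + 6.6 + 1.1 = 7.1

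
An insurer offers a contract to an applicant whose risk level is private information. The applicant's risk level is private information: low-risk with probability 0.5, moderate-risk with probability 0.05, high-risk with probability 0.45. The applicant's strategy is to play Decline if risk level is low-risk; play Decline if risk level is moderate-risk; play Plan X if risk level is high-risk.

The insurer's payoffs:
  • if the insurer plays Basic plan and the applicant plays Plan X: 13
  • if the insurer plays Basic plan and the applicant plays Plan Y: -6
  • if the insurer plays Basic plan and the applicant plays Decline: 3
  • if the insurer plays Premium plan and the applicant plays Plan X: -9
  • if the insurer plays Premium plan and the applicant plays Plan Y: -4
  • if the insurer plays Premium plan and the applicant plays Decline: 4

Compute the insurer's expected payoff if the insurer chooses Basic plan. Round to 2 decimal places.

7.50

E[Basic plan] = 0.5·3 + 0.05·3 + 0.45·13 = 1.5 + 0.15 + 5.85 = 7.5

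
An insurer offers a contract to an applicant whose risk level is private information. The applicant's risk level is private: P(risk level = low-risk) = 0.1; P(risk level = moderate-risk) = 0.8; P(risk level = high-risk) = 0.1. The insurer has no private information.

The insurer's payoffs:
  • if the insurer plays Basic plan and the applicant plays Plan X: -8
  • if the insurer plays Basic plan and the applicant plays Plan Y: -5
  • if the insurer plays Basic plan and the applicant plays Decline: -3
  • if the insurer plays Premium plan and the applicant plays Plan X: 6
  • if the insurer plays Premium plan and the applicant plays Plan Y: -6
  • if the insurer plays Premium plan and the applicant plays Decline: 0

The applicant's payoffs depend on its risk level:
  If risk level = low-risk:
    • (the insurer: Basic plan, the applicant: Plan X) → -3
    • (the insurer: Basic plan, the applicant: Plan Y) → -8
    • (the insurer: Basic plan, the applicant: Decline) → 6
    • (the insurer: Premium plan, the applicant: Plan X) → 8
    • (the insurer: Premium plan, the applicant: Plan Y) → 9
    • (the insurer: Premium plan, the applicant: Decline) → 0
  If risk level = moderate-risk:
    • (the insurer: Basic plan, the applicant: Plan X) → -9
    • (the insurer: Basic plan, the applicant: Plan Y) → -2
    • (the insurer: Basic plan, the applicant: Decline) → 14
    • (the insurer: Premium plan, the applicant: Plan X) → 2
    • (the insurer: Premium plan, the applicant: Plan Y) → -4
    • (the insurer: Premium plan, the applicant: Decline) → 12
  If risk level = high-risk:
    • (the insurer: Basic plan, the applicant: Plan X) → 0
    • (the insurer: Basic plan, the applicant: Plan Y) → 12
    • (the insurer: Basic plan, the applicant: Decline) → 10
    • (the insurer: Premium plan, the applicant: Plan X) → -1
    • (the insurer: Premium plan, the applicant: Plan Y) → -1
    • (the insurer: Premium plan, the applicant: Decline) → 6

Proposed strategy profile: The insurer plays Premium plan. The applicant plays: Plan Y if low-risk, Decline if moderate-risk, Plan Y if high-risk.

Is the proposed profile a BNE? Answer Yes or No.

The insurer plays Premium plan: E[Premium plan] = 0.1·(-6) + 0.8·(0) + 0.1·(-6) = -1.2; E[Basic plan] = -3.4. Best-responding. ✓
The applicant (risk level low-risk), facing Premium plan: Plan X gives 8, Plan Y gives 9, Decline gives 0. Proposed Plan Y is best. ✓
The applicant (risk level moderate-risk), facing Premium plan: Plan X gives 2, Plan Y gives -4, Decline gives 12. Proposed Decline is best. ✓
The applicant (risk level high-risk), facing Premium plan: Plan X gives -1, Plan Y gives -1, Decline gives 6. Proposed Plan Y is not best — profitable deviation exists. ✗

No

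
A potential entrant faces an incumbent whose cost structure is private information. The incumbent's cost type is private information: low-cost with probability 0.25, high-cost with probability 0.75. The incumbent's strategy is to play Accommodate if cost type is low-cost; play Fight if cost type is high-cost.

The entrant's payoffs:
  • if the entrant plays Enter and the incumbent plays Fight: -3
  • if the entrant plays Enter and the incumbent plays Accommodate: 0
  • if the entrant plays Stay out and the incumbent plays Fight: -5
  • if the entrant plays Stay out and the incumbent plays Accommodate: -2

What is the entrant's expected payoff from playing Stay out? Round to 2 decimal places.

-4.25

E[Stay out] = 0.25·(-2) + 0.75·(-5) = (-0.5) + (-3.75) = -4.25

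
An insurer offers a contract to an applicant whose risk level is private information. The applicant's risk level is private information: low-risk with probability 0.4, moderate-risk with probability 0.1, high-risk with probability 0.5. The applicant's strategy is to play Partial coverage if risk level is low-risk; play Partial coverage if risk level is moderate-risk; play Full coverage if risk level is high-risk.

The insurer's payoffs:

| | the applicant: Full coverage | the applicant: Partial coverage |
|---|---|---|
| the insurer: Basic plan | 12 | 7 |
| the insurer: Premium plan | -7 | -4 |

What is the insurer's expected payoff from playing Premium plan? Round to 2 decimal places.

E[Premium plan] = 0.4·(-4) + 0.1·(-4) + 0.5·(-7) = (-1.6) + (-0.4) + (-3.5) = -5.5

-5.50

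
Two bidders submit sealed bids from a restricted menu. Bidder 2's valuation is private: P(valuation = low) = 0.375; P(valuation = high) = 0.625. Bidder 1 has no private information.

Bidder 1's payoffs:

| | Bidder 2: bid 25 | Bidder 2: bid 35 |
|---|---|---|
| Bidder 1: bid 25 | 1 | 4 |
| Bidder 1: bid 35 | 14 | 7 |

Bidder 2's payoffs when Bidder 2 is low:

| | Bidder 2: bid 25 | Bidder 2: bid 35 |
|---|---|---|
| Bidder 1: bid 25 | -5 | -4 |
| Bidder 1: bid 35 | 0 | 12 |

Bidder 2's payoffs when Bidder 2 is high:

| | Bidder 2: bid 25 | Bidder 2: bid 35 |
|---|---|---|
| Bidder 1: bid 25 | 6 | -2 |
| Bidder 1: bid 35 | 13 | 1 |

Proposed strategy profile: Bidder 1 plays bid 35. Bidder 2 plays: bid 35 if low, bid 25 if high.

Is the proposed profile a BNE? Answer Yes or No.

A profile is a BNE iff every type of every player is best-responding given beliefs about the other side.
Bidder 1 plays bid 35: E[bid 35] = 0.375·(7) + 0.625·(14) = 11.375; E[bid 25] = 2.125. Best-responding. ✓
Bidder 2 (valuation low), facing bid 35: bid 25 gives 0, bid 35 gives 12. Proposed bid 35 is best. ✓
Bidder 2 (valuation high), facing bid 35: bid 25 gives 13, bid 35 gives 1. Proposed bid 25 is best. ✓

Yes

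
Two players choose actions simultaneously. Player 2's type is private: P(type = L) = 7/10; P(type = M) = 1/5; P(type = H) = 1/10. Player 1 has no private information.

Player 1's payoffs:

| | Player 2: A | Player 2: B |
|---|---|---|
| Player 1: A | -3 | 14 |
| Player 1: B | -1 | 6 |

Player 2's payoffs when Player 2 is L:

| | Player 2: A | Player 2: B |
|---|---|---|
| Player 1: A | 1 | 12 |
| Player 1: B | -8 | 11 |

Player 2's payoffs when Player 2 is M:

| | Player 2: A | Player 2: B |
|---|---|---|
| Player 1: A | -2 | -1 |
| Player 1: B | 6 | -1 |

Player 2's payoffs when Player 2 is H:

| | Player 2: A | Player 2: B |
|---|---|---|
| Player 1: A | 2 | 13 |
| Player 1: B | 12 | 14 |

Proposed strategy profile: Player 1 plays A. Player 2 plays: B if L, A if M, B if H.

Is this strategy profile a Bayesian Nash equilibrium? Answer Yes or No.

No

A profile is a BNE iff every type of every player is best-responding given beliefs about the other side.
Player 1 plays A: E[A] = 7/10·(14) + 1/5·(-3) + 1/10·(14) = 53/5; E[B] = 23/5. Best-responding. ✓
Player 2 (type L), facing A: A gives 1, B gives 12. Proposed B is best. ✓
Player 2 (type M), facing A: A gives -2, B gives -1. Proposed A is not best — profitable deviation exists. ✗
Player 2 (type H), facing A: A gives 2, B gives 13. Proposed B is best. ✓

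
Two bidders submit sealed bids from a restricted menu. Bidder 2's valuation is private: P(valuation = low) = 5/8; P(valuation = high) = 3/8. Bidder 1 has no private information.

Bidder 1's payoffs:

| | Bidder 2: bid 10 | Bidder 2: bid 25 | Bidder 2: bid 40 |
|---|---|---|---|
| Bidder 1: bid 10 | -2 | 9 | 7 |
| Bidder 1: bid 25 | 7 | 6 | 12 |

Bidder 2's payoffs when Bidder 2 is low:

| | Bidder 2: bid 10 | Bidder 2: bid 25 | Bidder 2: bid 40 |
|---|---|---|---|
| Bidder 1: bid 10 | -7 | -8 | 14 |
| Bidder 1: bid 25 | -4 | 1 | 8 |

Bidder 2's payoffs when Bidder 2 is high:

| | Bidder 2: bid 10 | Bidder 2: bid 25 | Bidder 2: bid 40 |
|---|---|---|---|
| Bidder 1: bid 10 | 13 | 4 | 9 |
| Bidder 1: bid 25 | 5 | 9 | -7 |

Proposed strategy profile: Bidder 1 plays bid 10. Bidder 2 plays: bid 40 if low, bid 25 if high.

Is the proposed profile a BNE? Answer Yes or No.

A profile is a BNE iff every type of every player is best-responding given beliefs about the other side.
Bidder 1 plays bid 10: E[bid 10] = 5/8·(7) + 3/8·(9) = 31/4; E[bid 25] = 39/4. Not best-responding. ✗
Bidder 2 (valuation low), facing bid 10: bid 10 gives -7, bid 25 gives -8, bid 40 gives 14. Proposed bid 40 is best. ✓
Bidder 2 (valuation high), facing bid 10: bid 10 gives 13, bid 25 gives 4, bid 40 gives 9. Proposed bid 25 is not best — profitable deviation exists. ✗

No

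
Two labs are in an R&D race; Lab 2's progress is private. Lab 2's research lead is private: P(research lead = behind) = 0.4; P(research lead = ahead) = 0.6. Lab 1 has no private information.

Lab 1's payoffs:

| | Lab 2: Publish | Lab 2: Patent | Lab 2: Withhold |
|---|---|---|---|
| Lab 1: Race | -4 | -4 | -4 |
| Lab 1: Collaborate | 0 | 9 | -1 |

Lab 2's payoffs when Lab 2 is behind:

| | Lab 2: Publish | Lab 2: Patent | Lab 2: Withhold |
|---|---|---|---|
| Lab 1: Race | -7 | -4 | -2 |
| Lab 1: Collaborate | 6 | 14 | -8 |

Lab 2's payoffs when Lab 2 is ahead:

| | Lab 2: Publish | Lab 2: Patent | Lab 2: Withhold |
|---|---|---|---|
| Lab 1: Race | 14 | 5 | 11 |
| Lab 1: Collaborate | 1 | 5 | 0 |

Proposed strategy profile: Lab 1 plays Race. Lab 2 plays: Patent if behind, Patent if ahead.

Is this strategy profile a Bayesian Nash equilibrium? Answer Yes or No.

Lab 1 plays Race: E[Race] = 0.4·(-4) + 0.6·(-4) = -4; E[Collaborate] = 9. Not best-responding. ✗
Lab 2 (research lead behind), facing Race: Publish gives -7, Patent gives -4, Withhold gives -2. Proposed Patent is not best — profitable deviation exists. ✗
Lab 2 (research lead ahead), facing Race: Publish gives 14, Patent gives 5, Withhold gives 11. Proposed Patent is not best — profitable deviation exists. ✗

No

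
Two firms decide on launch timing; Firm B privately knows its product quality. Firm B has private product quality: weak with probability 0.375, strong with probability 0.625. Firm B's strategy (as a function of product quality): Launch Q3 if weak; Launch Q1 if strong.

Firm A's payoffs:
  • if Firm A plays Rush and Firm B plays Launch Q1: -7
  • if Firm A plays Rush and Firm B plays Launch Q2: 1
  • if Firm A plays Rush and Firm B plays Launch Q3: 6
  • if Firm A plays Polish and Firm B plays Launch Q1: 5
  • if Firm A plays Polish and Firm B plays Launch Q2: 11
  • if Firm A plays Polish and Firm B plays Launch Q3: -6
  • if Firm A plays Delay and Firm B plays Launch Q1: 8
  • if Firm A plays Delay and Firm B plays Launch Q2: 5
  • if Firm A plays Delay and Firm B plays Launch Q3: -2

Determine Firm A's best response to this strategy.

E[Rush] = 0.375·(6) + 0.625·(-7) = -2.125
E[Polish] = 0.375·(-6) + 0.625·(5) = 0.875
E[Delay] = 0.375·(-2) + 0.625·(8) = 4.25
Best response: Delay (4.25 is the largest).

Delay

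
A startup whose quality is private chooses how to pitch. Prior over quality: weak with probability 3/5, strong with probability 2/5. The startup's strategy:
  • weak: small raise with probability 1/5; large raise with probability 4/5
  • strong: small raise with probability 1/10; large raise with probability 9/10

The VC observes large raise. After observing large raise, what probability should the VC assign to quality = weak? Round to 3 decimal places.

0.571

P(large raise) = (3/5)·(4/5) + (2/5)·(9/10) = 21/25
P(weak | large raise) = ((3/5)·(4/5)) / (21/25) = (12/25) / (21/25) = 4/7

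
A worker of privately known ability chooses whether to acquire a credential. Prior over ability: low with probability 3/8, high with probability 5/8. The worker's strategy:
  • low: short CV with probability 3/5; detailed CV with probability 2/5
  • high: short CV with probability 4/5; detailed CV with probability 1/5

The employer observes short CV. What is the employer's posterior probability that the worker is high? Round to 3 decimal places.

P(short CV) = (3/8)·(3/5) + (5/8)·(4/5) = 29/40
P(high | short CV) = ((5/8)·(4/5)) / (29/40) = (1/2) / (29/40) = 20/29

0.690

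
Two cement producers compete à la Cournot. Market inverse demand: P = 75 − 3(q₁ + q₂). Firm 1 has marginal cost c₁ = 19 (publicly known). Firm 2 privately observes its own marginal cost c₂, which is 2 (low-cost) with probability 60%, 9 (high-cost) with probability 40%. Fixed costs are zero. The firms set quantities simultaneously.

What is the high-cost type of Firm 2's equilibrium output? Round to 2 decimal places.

8.68

Firm 2 with cost c maximizes (75 − 3(q₁+q₂) − c)·q₂, giving q₂(c) = (75 − c − 3q₁)/6.
E[c₂] = 0.6·2 + 0.4·9 = 4.8
Firm 1's FOC against E[q₂] yields q₁ = (75 − 2·19 + E[c₂])/9 = (75 − 38 + 4.8)/9 = 4.64444.
q₂(high-cost) = (75 − 9 − 3·4.64444)/6 = 8.67778.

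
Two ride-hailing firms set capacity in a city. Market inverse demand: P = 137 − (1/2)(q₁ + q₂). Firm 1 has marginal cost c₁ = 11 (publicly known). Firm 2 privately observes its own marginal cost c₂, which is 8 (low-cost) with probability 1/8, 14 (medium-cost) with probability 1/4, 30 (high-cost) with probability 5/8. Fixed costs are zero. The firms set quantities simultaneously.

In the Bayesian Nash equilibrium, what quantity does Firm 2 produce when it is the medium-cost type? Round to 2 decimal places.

Firm 2 with cost c maximizes (137 − (1/2)(q₁+q₂) − c)·q₂, giving q₂(c) = (137 − c − (1/2)q₁).
E[c₂] = 1/8·8 + 1/4·14 + 5/8·30 = 23.25
Firm 1's FOC against E[q₂] yields q₁ = (137 − 2·11 + E[c₂])/(3/2) = (137 − 22 + 23.25)/(3/2) = 92.1667.
q₂(medium-cost) = (137 − 14 − (1/2)·92.1667) = 76.9167.

76.92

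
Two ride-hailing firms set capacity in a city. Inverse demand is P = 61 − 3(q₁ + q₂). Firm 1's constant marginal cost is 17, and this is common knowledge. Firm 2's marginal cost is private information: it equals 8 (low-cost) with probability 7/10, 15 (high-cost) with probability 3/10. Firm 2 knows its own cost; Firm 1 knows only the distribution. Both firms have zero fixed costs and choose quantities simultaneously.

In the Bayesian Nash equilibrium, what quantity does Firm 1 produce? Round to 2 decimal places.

4.12

Firm 2 with cost c maximizes (61 − 3(q₁+q₂) − c)·q₂, giving q₂(c) = (61 − c − 3q₁)/6.
E[c₂] = 7/10·8 + 3/10·15 = 10.1
Firm 1's FOC against E[q₂] yields q₁ = (61 − 2·17 + E[c₂])/9 = (61 − 34 + 10.1)/9 = 4.12222.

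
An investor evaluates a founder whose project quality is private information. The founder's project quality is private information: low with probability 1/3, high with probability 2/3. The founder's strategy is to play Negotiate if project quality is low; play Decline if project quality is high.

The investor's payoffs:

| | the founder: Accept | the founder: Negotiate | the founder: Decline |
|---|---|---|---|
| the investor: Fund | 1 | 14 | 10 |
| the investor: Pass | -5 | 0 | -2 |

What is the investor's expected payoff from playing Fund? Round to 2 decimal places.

11.33

E[Fund] = 1/3·14 + 2/3·10 = 14/3 + 20/3 = 34/3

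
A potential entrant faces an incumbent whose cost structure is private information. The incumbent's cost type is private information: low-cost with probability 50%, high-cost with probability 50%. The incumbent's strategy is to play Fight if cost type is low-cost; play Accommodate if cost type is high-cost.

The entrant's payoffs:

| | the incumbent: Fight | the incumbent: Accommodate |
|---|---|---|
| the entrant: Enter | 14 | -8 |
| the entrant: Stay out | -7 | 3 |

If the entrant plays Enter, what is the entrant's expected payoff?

E[Enter] = 0.5·14 + 0.5·(-8) = 7 + (-4) = 3

3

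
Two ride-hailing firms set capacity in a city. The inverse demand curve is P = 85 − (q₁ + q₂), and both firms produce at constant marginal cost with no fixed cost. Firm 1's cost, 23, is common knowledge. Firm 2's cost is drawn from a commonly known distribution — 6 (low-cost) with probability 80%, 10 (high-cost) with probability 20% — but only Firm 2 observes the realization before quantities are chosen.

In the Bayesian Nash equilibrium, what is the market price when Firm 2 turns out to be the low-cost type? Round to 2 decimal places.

37.87

Firm 2 with cost c maximizes (85 − (q₁+q₂) − c)·q₂, giving q₂(c) = (85 − c − q₁)/2.
E[c₂] = 0.8·6 + 0.2·10 = 6.8
Firm 1's FOC against E[q₂] yields q₁ = (85 − 2·23 + E[c₂])/3 = (85 − 46 + 6.8)/3 = 15.2667.
q₂(low-cost) = 31.8667, so P = 85 − (15.2667 + 31.8667) = 37.8667.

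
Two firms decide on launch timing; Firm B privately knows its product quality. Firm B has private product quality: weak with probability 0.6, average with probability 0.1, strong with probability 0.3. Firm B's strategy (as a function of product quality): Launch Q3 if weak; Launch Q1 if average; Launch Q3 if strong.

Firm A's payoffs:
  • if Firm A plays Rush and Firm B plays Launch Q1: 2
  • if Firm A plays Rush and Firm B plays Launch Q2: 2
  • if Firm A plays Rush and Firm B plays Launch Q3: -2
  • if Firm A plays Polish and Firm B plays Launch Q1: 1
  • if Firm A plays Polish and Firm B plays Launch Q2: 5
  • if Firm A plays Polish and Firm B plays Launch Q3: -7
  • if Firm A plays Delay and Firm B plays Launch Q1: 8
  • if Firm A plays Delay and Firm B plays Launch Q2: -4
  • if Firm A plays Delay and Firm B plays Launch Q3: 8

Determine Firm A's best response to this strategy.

E[Rush] = 0.6·(-2) + 0.1·(2) + 0.3·(-2) = -1.6
E[Polish] = 0.6·(-7) + 0.1·(1) + 0.3·(-7) = -6.2
E[Delay] = 0.6·(8) + 0.1·(8) + 0.3·(8) = 8
Best response: Delay (8 is the largest).

Delay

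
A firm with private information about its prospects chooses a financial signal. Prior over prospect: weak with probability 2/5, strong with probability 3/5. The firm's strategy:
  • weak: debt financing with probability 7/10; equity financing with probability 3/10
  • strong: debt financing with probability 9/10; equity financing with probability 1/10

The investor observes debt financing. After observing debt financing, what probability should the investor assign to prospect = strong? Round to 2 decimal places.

Apply Bayes' rule using the sender's strategy as the likelihood.
P(debt financing) = (2/5)·(7/10) + (3/5)·(9/10) = 41/50
P(strong | debt financing) = ((3/5)·(9/10)) / (41/50) = (27/50) / (41/50) = 27/41

0.66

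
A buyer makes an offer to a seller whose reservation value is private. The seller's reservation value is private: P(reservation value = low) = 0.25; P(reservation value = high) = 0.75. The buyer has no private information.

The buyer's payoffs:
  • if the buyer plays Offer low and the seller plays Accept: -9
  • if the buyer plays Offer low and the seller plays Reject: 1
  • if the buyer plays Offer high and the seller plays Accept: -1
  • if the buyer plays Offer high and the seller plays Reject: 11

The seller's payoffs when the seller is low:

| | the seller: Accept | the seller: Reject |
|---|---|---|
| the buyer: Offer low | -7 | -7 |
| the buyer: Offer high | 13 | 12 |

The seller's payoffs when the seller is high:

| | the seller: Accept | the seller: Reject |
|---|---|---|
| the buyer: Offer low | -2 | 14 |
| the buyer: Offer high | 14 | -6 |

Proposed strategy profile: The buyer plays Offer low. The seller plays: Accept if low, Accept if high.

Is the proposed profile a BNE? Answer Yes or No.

The buyer plays Offer low: E[Offer low] = 0.25·(-9) + 0.75·(-9) = -9; E[Offer high] = -1. Not best-responding. ✗
The seller (reservation value low), facing Offer low: Accept gives -7, Reject gives -7. Proposed Accept is best. ✓
The seller (reservation value high), facing Offer low: Accept gives -2, Reject gives 14. Proposed Accept is not best — profitable deviation exists. ✗

No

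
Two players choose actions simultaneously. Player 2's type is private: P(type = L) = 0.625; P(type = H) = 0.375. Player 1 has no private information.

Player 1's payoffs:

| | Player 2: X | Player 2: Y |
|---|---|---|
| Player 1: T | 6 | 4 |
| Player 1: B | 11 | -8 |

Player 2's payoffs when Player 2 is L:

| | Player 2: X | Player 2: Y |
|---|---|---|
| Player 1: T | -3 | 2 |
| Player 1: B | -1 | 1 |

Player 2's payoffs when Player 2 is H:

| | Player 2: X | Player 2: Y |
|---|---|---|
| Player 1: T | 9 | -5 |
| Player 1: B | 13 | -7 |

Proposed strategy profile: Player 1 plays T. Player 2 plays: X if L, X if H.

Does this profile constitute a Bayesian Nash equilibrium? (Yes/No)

Player 1 plays T: E[T] = 0.625·(6) + 0.375·(6) = 6; E[B] = 11. Not best-responding. ✗
Player 2 (type L), facing T: X gives -3, Y gives 2. Proposed X is not best — profitable deviation exists. ✗
Player 2 (type H), facing T: X gives 9, Y gives -5. Proposed X is best. ✓

No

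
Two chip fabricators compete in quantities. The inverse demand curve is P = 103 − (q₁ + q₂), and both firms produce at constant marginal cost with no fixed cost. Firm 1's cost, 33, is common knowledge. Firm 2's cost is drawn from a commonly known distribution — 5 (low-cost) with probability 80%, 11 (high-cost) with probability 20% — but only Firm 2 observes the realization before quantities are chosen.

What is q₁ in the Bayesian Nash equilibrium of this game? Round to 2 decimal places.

14.40

Type-c best response for Firm 2: q₂(c) = (103 − c)/2 − q₁/2.
Firm 1 maximizes expected profit; its first-order condition is 103 − 2q₁ − E[q₂] − 33 = 0.
Substituting E[q₂] and solving: E[c₂] = 6.2, so q₁ = (103 − 2·33 + 6.2)/3 = 14.4.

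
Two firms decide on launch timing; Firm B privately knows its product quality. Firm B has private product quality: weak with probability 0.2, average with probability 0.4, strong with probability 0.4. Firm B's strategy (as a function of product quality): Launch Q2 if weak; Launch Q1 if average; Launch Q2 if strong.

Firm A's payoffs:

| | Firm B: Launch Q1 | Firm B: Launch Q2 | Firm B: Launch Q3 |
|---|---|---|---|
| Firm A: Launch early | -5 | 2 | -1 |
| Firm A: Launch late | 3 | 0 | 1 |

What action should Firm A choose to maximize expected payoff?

Compute Firm A's expected payoff for each action, taking the expectation over Firm B's type.
E[Launch early] = 0.2·(2) + 0.4·(-5) + 0.4·(2) = -0.8
E[Launch late] = 0.2·(0) + 0.4·(3) + 0.4·(0) = 1.2
Best response: Launch late (1.2 is the largest).

Launch late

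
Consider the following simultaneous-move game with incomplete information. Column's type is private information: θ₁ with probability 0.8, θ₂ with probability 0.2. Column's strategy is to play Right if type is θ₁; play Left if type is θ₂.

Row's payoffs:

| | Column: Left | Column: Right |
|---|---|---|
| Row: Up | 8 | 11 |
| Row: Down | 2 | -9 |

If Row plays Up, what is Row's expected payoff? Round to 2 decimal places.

10.40

E[Up] = 0.8·11 + 0.2·8 = 8.8 + 1.6 = 10.4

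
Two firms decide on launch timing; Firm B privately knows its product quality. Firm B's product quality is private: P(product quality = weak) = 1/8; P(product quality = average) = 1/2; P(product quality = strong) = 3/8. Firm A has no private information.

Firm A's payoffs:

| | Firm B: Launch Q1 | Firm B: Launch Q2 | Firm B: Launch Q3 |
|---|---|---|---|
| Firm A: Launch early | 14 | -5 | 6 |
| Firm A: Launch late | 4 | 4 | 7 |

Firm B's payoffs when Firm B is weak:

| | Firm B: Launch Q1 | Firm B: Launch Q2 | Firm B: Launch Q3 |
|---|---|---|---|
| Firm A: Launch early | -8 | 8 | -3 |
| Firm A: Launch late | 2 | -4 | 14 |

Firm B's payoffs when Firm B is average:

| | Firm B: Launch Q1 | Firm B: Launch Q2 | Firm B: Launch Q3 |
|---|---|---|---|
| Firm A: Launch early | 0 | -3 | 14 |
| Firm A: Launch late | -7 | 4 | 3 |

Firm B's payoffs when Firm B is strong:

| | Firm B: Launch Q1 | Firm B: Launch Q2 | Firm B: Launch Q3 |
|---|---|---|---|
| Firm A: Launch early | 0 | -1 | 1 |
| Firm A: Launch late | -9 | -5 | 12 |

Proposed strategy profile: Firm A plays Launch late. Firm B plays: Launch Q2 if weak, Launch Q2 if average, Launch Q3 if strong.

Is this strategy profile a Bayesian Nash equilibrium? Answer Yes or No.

No

Firm A plays Launch late: E[Launch late] = 1/8·(4) + 1/2·(4) + 3/8·(7) = 41/8; E[Launch early] = -7/8. Best-responding. ✓
Firm B (product quality weak), facing Launch late: Launch Q1 gives 2, Launch Q2 gives -4, Launch Q3 gives 14. Proposed Launch Q2 is not best — profitable deviation exists. ✗
Firm B (product quality average), facing Launch late: Launch Q1 gives -7, Launch Q2 gives 4, Launch Q3 gives 3. Proposed Launch Q2 is best. ✓
Firm B (product quality strong), facing Launch late: Launch Q1 gives -9, Launch Q2 gives -5, Launch Q3 gives 12. Proposed Launch Q3 is best. ✓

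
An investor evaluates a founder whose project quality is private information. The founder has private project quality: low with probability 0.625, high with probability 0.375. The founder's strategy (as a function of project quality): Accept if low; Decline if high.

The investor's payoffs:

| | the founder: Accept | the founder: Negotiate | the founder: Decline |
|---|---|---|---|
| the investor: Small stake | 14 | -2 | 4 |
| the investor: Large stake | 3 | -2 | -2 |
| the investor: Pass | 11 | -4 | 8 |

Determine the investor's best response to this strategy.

Small stake

E[Small stake] = 0.625·(14) + 0.375·(4) = 10.25
E[Large stake] = 0.625·(3) + 0.375·(-2) = 1.125
E[Pass] = 0.625·(11) + 0.375·(8) = 9.875
Best response: Small stake (10.25 is the largest).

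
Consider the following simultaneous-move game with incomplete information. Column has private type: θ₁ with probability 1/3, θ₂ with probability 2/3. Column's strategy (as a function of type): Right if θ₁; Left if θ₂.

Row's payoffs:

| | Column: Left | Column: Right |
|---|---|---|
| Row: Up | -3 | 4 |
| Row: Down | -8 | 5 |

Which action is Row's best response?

Up

E[Up] = 1/3·(4) + 2/3·(-3) = -2/3
E[Down] = 1/3·(5) + 2/3·(-8) = -11/3
Best response: Up (-2/3 is the largest).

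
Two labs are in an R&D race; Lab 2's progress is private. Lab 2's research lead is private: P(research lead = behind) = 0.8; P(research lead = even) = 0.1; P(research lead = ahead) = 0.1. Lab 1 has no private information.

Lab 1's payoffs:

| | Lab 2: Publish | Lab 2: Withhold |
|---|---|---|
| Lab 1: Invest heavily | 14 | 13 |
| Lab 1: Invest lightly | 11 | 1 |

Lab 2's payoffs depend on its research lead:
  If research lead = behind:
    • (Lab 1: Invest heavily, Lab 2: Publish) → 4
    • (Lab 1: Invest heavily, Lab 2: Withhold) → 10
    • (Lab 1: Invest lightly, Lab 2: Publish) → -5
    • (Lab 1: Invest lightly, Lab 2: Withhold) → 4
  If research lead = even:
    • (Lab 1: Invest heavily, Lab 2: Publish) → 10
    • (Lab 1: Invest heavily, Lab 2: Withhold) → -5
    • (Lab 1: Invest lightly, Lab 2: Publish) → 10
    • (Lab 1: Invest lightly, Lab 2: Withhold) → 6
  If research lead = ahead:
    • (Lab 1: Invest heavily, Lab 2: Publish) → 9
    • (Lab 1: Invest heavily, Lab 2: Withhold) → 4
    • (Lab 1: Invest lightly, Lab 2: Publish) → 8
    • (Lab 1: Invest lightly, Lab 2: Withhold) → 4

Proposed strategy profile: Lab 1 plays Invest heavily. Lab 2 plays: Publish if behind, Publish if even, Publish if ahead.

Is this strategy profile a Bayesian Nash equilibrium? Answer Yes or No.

No

Lab 1 plays Invest heavily: E[Invest heavily] = 0.8·(14) + 0.1·(14) + 0.1·(14) = 14; E[Invest lightly] = 11. Best-responding. ✓
Lab 2 (research lead behind), facing Invest heavily: Publish gives 4, Withhold gives 10. Proposed Publish is not best — profitable deviation exists. ✗
Lab 2 (research lead even), facing Invest heavily: Publish gives 10, Withhold gives -5. Proposed Publish is best. ✓
Lab 2 (research lead ahead), facing Invest heavily: Publish gives 9, Withhold gives 4. Proposed Publish is best. ✓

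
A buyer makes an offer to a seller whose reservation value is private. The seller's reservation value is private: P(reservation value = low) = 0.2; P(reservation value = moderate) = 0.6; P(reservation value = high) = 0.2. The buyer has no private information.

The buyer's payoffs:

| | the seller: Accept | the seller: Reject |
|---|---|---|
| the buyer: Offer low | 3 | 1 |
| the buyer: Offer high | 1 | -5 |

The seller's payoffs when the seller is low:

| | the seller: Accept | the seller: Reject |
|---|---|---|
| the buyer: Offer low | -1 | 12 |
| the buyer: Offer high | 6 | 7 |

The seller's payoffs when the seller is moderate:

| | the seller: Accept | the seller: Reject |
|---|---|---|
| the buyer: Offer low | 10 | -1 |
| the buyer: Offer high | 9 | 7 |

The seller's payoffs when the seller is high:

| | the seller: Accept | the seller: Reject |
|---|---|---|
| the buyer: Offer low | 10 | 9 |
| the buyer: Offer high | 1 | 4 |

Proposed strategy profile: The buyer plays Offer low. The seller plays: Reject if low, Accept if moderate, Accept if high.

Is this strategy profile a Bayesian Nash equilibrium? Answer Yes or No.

The buyer plays Offer low: E[Offer low] = 0.2·(1) + 0.6·(3) + 0.2·(3) = 2.6; E[Offer high] = -0.2. Best-responding. ✓
The seller (reservation value low), facing Offer low: Accept gives -1, Reject gives 12. Proposed Reject is best. ✓
The seller (reservation value moderate), facing Offer low: Accept gives 10, Reject gives -1. Proposed Accept is best. ✓
The seller (reservation value high), facing Offer low: Accept gives 10, Reject gives 9. Proposed Accept is best. ✓

Yes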